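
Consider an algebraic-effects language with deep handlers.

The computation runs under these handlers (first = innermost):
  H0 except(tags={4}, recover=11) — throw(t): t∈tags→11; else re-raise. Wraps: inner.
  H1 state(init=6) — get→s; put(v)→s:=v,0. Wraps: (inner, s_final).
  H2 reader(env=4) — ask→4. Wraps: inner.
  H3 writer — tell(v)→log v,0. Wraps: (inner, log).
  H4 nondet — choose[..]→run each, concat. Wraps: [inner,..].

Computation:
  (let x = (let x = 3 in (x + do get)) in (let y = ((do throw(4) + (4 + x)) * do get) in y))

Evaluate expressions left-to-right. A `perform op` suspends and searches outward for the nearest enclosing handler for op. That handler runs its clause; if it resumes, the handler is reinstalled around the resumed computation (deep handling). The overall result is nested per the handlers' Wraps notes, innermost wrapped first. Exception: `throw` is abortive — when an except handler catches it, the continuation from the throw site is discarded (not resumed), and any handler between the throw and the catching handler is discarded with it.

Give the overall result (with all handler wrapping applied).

Step-by-step:
get @ H1 ⇒ 6
throw(4) @ H0 caught ⇒ 11
H1 returns (11, 6)
H2 returns (11, 6)
H3 returns ((11, 6), ())
H4 returns [((11, 6), ())]
= [((11, 6), ())]

Answer: [((11, 6), ())]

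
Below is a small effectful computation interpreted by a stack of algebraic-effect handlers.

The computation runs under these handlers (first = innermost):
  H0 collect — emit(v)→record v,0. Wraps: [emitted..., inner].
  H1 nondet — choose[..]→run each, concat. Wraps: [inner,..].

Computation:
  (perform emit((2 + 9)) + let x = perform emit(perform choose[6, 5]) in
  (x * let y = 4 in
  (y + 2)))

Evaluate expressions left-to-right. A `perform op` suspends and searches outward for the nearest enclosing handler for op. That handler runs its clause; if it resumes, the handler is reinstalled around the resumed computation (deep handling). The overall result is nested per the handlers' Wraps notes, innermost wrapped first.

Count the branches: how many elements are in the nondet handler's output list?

Working:
emit(11) @ H0 ⇒ out+=11
choose[6, 5] @ H1
  branch[0] choose=6:
    emit(6) @ H0 ⇒ out+=6
    H0 returns [11, 6, 0]
    H1 returns [[11, 6, 0]]
  branch[1] choose=5:
    emit(5) @ H0 ⇒ out+=5
    H0 returns [11, 5, 0]
    H1 returns [[11, 5, 0]]
= [[11, 6, 0], [11, 5, 0]]

Answer: 2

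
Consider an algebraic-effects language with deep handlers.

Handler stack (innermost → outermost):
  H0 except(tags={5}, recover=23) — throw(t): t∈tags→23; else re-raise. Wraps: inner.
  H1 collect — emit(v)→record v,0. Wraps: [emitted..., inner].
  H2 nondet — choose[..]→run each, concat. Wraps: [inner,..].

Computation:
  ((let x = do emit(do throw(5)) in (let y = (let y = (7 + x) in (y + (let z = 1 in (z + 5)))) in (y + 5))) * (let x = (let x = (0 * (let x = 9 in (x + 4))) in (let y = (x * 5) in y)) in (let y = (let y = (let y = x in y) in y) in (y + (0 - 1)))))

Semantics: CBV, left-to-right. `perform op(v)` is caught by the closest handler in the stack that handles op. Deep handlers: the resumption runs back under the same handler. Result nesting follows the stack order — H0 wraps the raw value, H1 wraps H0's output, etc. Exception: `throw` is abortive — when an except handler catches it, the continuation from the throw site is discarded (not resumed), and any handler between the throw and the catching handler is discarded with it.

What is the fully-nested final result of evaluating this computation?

Answer: [[23]]

Step-by-step:
throw(5) @ H0 caught ⇒ 23
H1 returns [23]
H2 returns [[23]]
= [[23]]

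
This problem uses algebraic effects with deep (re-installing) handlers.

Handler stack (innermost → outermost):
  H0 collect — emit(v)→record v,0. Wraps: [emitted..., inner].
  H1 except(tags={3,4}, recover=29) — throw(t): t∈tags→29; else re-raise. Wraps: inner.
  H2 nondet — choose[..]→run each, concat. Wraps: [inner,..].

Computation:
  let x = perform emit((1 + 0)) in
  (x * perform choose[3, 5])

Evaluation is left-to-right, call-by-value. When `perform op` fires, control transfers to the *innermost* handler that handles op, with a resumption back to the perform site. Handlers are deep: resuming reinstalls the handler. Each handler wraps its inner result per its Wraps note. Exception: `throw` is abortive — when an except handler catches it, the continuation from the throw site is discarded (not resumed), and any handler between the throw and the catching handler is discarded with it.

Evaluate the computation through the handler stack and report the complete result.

Answer: [[1, 0], [1, 0]]

Evaluation trace:
emit(1) @ H0 ⇒ out+=1
choose[3, 5] @ H2
  branch[0] choose=3:
    H0 returns [1, 0]
    H1 returns [1, 0]
    H2 returns [[1, 0]]
  branch[1] choose=5:
    H0 returns [1, 0]
    H1 returns [1, 0]
    H2 returns [[1, 0]]
= [[1, 0], [1, 0]]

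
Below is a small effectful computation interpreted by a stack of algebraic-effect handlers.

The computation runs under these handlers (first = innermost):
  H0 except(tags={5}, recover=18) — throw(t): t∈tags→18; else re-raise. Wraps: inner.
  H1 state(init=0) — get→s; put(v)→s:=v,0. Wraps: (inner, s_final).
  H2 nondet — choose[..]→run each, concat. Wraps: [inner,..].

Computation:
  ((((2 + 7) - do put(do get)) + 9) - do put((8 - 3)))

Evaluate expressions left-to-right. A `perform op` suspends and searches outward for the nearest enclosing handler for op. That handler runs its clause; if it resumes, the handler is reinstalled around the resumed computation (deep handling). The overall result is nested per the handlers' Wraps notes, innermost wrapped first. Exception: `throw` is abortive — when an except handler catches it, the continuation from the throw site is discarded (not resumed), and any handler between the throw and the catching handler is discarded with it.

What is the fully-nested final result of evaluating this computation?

Evaluation trace:
get @ H1 ⇒ 0
put(0) @ H1 ⇒ s:=0
put(5) @ H1 ⇒ s:=5
H0 returns 18
H1 returns (18, 5)
H2 returns [(18, 5)]
= [(18, 5)]

Answer: [(18, 5)]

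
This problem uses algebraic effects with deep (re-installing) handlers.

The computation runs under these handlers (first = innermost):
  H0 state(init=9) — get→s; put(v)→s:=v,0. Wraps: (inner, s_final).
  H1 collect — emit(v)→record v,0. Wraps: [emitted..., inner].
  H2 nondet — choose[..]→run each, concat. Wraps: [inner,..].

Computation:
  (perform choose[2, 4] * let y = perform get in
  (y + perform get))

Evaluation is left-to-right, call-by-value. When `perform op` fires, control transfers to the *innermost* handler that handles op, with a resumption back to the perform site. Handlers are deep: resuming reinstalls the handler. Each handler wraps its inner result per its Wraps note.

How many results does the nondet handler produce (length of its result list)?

Evaluation trace:
choose[2, 4] @ H2
  branch[0] choose=2:
    get @ H0 ⇒ 9
    get @ H0 ⇒ 9
    H0 returns (36, 9)
    H1 returns [(36, 9)]
    H2 returns [[(36, 9)]]
  branch[1] choose=4:
    get @ H0 ⇒ 9
    get @ H0 ⇒ 9
    H0 returns (72, 9)
    H1 returns [(72, 9)]
    H2 returns [[(72, 9)]]
= [[(36, 9)], [(72, 9)]]

Answer: 2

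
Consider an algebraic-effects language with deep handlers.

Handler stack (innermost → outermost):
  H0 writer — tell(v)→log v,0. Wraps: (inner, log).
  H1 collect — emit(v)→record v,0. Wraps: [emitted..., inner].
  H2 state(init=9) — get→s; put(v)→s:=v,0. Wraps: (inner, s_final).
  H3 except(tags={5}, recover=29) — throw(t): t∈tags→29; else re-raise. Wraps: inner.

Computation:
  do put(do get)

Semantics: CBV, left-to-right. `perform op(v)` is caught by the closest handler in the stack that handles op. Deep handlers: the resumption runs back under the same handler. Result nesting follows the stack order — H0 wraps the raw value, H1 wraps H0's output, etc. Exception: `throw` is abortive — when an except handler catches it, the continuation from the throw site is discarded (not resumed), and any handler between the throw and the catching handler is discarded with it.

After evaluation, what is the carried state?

Step-by-step:
get @ H2 ⇒ 9
put(9) @ H2 ⇒ s:=9
H0 returns (0, ())
H1 returns [(0, ())]
H2 returns ([(0, ())], 9)
H3 returns ([(0, ())], 9)
= ([(0, ())], 9)

Answer: 9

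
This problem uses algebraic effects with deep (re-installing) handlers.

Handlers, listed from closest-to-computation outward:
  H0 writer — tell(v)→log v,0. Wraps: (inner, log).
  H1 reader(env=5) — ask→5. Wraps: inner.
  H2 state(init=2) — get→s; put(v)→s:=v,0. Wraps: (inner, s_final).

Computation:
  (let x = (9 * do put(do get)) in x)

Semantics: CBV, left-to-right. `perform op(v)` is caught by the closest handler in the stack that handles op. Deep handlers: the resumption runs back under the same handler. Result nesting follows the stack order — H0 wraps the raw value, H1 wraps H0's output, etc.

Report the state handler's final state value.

Working:
get @ H2 ⇒ 2
put(2) @ H2 ⇒ s:=2
H0 returns (0, ())
H1 returns (0, ())
H2 returns ((0, ()), 2)
= ((0, ()), 2)

Answer: 2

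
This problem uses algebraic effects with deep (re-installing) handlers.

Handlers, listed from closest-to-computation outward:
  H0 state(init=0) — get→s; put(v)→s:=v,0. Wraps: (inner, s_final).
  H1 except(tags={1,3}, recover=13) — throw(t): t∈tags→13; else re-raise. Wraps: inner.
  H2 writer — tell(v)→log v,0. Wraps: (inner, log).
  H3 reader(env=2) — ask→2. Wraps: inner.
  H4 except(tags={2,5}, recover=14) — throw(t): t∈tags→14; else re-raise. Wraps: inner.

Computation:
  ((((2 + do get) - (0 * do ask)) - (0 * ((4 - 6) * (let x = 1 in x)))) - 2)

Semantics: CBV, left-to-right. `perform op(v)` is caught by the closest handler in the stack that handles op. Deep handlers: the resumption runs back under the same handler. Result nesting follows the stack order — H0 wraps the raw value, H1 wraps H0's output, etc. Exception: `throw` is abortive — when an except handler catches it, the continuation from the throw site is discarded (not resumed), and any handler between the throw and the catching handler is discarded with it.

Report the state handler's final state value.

Answer: 0

Step-by-step:
get @ H0 ⇒ 0
ask @ H3 ⇒ 2
H0 returns (0, 0)
H1 returns (0, 0)
H2 returns ((0, 0), ())
H3 returns ((0, 0), ())
H4 returns ((0, 0), ())
= ((0, 0), ())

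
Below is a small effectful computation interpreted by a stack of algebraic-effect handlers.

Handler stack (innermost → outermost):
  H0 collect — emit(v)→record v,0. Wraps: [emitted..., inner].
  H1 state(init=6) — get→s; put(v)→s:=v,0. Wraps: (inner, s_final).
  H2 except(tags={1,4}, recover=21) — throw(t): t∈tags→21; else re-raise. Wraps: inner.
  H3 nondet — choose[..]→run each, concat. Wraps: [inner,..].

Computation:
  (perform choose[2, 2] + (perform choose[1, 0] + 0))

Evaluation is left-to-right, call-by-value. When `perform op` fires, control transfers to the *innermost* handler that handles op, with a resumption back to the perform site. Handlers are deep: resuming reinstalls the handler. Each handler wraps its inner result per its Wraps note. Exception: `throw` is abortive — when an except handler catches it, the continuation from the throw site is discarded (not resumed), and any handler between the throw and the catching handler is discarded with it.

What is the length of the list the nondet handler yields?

Answer: 4

Evaluation trace:
choose[2, 2] @ H3
  branch[0] choose=2:
    choose[1, 0] @ H3
      branch[0] choose=1:
        H0 returns [3]
        H1 returns ([3], 6)
        H2 returns ([3], 6)
        H3 returns [([3], 6)]
      branch[1] choose=0:
        H0 returns [2]
        H1 returns ([2], 6)
        H2 returns ([2], 6)
        H3 returns [([2], 6)]
  branch[1] choose=2:
    choose[1, 0] @ H3
      branch[0] choose=1:
        H0 returns [3]
        H1 returns ([3], 6)
        H2 returns ([3], 6)
        H3 returns [([3], 6)]
      branch[1] choose=0:
        H0 returns [2]
        H1 returns ([2], 6)
        H2 returns ([2], 6)
        H3 returns [([2], 6)]
= [([3], 6), ([2], 6), ([3], 6), ([2], 6)]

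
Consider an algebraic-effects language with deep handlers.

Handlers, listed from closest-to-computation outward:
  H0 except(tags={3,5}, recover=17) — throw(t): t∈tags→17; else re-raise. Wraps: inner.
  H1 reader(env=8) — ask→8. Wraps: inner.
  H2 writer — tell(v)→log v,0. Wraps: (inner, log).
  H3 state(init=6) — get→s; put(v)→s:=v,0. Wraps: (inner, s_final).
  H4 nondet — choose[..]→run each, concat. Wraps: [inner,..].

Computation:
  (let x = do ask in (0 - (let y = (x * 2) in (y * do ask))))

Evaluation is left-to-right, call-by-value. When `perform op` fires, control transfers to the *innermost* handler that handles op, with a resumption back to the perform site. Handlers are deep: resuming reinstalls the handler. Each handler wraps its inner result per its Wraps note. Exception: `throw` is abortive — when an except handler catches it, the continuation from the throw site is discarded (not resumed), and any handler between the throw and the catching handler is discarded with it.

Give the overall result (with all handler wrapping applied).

Evaluation trace:
ask @ H1 ⇒ 8
ask @ H1 ⇒ 8
H0 returns -128
H1 returns -128
H2 returns (-128, ())
H3 returns ((-128, ()), 6)
H4 returns [((-128, ()), 6)]
= [((-128, ()), 6)]

Answer: [((-128, ()), 6)]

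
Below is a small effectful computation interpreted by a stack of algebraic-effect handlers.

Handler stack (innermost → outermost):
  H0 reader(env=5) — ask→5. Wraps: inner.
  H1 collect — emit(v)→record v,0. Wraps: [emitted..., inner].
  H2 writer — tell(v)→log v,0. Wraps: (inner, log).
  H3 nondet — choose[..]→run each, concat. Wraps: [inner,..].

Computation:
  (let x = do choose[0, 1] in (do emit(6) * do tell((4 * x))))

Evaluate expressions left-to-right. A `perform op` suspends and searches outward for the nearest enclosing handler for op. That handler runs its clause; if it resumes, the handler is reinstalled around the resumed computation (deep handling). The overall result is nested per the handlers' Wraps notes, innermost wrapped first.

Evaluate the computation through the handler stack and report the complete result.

Step-by-step:
choose[0, 1] @ H3
  branch[0] choose=0:
    emit(6) @ H1 ⇒ out+=6
    tell(0) @ H2 ⇒ log+=0
    H0 returns 0
    H1 returns [6, 0]
    H2 returns ([6, 0], (0))
    H3 returns [([6, 0], (0))]
  branch[1] choose=1:
    emit(6) @ H1 ⇒ out+=6
    tell(4) @ H2 ⇒ log+=4
    H0 returns 0
    H1 returns [6, 0]
    H2 returns ([6, 0], (4))
    H3 returns [([6, 0], (4))]
= [([6, 0], (0)), ([6, 0], (4))]

Answer: [([6, 0], (0)), ([6, 0], (4))]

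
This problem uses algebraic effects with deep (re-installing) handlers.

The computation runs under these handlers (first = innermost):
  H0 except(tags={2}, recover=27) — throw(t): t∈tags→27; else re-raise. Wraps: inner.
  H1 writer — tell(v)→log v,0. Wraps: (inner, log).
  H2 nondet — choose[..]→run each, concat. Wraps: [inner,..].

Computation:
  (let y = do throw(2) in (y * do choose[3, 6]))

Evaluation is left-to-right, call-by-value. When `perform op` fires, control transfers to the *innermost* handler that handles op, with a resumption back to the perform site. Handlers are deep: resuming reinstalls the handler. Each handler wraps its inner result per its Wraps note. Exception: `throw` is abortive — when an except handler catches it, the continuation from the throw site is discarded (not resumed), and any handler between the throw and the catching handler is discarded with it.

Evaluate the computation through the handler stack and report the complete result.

Answer: [(27, ())]

Step-by-step:
throw(2) @ H0 caught ⇒ 27
H1 returns (27, ())
H2 returns [(27, ())]
= [(27, ())]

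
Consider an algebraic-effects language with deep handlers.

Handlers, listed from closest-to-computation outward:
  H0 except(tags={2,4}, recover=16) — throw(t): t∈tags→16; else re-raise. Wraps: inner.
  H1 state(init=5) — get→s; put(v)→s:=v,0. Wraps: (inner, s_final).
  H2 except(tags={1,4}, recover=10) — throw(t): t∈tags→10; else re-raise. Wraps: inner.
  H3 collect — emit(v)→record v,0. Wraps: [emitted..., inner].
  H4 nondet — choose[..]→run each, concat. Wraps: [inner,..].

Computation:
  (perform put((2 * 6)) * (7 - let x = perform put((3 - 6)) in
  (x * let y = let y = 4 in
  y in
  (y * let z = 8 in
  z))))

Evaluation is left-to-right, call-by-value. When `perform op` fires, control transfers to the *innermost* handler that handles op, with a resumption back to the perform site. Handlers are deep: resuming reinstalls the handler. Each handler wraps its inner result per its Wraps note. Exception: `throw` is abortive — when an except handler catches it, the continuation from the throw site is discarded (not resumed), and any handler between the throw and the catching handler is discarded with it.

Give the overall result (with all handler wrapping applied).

Answer: [[(0, -3)]]

Evaluation trace:
put(12) @ H1 ⇒ s:=12
put(-3) @ H1 ⇒ s:=-3
H0 returns 0
H1 returns (0, -3)
H2 returns (0, -3)
H3 returns [(0, -3)]
H4 returns [[(0, -3)]]
= [[(0, -3)]]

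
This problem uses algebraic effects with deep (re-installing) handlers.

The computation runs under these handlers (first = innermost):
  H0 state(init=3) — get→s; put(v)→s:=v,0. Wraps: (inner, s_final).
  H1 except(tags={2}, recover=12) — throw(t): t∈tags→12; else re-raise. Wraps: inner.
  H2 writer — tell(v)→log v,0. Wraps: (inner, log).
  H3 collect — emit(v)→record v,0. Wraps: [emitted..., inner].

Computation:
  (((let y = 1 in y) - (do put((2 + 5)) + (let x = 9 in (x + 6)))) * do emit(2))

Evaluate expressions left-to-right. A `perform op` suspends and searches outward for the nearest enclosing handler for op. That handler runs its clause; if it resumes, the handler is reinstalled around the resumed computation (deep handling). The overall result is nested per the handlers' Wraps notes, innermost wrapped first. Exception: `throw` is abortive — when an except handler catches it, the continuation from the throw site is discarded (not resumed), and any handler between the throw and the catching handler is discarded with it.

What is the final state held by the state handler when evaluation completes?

Answer: 7

Evaluation trace:
put(7) @ H0 ⇒ s:=7
emit(2) @ H3 ⇒ out+=2
H0 returns (0, 7)
H1 returns (0, 7)
H2 returns ((0, 7), ())
H3 returns [2, ((0, 7), ())]
= [2, ((0, 7), ())]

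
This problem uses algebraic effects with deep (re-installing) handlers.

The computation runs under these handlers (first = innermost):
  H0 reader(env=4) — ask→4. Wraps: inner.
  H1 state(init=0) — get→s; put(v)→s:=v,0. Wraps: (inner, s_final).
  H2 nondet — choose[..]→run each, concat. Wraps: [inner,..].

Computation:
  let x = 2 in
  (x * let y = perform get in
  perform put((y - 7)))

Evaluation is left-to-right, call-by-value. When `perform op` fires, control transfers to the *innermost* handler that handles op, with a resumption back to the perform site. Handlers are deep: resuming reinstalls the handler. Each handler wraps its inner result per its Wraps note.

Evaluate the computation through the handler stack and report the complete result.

Evaluation trace:
get @ H1 ⇒ 0
put(-7) @ H1 ⇒ s:=-7
H0 returns 0
H1 returns (0, -7)
H2 returns [(0, -7)]
= [(0, -7)]

Answer: [(0, -7)]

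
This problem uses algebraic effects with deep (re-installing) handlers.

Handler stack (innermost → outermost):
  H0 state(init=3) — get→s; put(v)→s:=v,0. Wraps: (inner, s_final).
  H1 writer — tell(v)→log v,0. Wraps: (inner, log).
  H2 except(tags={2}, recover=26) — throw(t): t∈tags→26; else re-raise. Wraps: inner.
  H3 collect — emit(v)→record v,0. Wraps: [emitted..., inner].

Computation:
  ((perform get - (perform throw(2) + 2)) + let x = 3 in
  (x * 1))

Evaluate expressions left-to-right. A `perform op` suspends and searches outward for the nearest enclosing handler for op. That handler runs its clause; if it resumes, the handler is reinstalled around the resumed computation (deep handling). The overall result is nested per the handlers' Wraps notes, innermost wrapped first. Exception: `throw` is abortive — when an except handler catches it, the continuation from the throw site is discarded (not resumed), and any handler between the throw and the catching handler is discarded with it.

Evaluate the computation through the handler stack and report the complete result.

Answer: [26]

Working:
get @ H0 ⇒ 3
throw(2) @ H2 caught ⇒ 26
H3 returns [26]
= [26]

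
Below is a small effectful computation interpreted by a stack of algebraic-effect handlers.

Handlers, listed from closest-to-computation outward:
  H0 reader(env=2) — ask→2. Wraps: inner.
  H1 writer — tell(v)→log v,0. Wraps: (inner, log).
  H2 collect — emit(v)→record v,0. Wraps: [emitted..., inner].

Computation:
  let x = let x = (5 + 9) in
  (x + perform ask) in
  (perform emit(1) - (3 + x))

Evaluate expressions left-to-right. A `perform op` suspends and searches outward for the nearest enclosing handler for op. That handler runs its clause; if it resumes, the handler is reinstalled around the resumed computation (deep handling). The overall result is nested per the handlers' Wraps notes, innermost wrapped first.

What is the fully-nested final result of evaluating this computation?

Evaluation trace:
ask @ H0 ⇒ 2
emit(1) @ H2 ⇒ out+=1
H0 returns -19
H1 returns (-19, ())
H2 returns [1, (-19, ())]
= [1, (-19, ())]

Answer: [1, (-19, ())]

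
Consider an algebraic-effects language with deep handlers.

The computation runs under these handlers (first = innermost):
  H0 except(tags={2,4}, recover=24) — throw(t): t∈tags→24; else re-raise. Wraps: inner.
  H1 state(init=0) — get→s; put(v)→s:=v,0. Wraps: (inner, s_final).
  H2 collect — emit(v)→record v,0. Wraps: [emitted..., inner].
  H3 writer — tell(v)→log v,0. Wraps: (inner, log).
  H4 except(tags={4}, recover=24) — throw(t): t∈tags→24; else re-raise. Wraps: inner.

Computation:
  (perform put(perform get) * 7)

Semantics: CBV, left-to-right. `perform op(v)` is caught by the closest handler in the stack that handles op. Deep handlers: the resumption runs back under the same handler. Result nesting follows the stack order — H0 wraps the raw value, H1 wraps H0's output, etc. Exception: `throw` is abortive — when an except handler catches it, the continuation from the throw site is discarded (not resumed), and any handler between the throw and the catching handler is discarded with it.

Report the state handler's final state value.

Step-by-step:
get @ H1 ⇒ 0
put(0) @ H1 ⇒ s:=0
H0 returns 0
H1 returns (0, 0)
H2 returns [(0, 0)]
H3 returns ([(0, 0)], ())
H4 returns ([(0, 0)], ())
= ([(0, 0)], ())

Answer: 0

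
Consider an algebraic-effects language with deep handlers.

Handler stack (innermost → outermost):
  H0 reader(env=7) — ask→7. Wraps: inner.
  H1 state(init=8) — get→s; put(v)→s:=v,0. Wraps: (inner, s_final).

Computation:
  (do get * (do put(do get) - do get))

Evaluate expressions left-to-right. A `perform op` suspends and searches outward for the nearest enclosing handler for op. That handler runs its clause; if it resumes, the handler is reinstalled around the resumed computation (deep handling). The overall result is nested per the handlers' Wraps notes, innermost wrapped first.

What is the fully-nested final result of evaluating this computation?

Answer: (-64, 8)

Step-by-step:
get @ H1 ⇒ 8
get @ H1 ⇒ 8
put(8) @ H1 ⇒ s:=8
get @ H1 ⇒ 8
H0 returns -64
H1 returns (-64, 8)
= (-64, 8)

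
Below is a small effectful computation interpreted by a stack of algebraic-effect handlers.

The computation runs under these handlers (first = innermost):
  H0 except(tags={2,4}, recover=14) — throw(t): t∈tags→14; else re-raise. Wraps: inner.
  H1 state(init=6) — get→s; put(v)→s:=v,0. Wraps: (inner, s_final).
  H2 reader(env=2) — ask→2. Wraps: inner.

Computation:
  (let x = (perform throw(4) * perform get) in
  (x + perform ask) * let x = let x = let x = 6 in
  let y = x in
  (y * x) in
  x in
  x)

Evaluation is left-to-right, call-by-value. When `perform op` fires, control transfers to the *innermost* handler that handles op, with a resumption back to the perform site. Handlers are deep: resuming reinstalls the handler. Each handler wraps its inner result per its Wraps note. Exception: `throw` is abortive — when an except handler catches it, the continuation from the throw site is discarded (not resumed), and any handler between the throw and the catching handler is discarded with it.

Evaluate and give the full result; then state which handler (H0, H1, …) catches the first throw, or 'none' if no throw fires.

Step-by-step:
throw(4) @ H0 caught ⇒ 14
H1 returns (14, 6)
H2 returns (14, 6)
= (14, 6)

Answer: (14, 6) ; first throw caught by: H0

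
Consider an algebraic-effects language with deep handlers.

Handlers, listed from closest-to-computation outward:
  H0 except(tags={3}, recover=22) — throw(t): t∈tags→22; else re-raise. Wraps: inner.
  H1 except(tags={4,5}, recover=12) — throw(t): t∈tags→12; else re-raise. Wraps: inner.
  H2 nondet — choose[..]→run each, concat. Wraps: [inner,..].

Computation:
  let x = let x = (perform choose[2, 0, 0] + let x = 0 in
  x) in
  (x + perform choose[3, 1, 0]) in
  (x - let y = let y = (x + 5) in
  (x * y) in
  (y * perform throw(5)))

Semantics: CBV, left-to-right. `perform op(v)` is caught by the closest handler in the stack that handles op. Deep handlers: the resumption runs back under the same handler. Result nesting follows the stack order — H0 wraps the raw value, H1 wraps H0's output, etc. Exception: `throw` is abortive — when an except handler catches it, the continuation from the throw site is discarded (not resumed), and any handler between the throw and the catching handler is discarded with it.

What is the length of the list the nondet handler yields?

Answer: 9

Step-by-step:
choose[2, 0, 0] @ H2
  branch[0] choose=2:
    choose[3, 1, 0] @ H2
      branch[0] choose=3:
        throw(5) @ H0 re-raised
        throw(5) @ H1 caught ⇒ 12
        H2 returns [12]
      branch[1] choose=1:
        throw(5) @ H0 re-raised
        throw(5) @ H1 caught ⇒ 12
        H2 returns [12]
      branch[2] choose=0:
        throw(5) @ H0 re-raised
        throw(5) @ H1 caught ⇒ 12
        H2 returns [12]
  branch[1] choose=0:
    choose[3, 1, 0] @ H2
      branch[0] choose=3:
        throw(5) @ H0 re-raised
        throw(5) @ H1 caught ⇒ 12
        H2 returns [12]
      branch[1] choose=1:
        throw(5) @ H0 re-raised
        throw(5) @ H1 caught ⇒ 12
        H2 returns [12]
      branch[2] choose=0:
        throw(5) @ H0 re-raised
        throw(5) @ H1 caught ⇒ 12
        H2 returns [12]
  branch[2] choose=0:
    choose[3, 1, 0] @ H2
      branch[0] choose=3:
        throw(5) @ H0 re-raised
        throw(5) @ H1 caught ⇒ 12
        H2 returns [12]
      branch[1] choose=1:
        throw(5) @ H0 re-raised
        throw(5) @ H1 caught ⇒ 12
        H2 returns [12]
      branch[2] choose=0:
        throw(5) @ H0 re-raised
        throw(5) @ H1 caught ⇒ 12
        H2 returns [12]
= [12, 12, 12, 12, 12, 12, 12, 12, 12]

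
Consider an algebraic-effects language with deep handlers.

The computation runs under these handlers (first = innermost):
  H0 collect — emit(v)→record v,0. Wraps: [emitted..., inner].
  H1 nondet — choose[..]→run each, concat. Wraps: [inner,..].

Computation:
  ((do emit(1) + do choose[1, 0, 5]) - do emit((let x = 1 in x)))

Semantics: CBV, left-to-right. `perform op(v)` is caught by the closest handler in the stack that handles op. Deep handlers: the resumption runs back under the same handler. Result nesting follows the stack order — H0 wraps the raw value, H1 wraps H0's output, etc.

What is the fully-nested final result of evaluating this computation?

Working:
emit(1) @ H0 ⇒ out+=1
choose[1, 0, 5] @ H1
  branch[0] choose=1:
    emit(1) @ H0 ⇒ out+=1
    H0 returns [1, 1, 1]
    H1 returns [[1, 1, 1]]
  branch[1] choose=0:
    emit(1) @ H0 ⇒ out+=1
    H0 returns [1, 1, 0]
    H1 returns [[1, 1, 0]]
  branch[2] choose=5:
    emit(1) @ H0 ⇒ out+=1
    H0 returns [1, 1, 5]
    H1 returns [[1, 1, 5]]
= [[1, 1, 1], [1, 1, 0], [1, 1, 5]]

Answer: [[1, 1, 1], [1, 1, 0], [1, 1, 5]]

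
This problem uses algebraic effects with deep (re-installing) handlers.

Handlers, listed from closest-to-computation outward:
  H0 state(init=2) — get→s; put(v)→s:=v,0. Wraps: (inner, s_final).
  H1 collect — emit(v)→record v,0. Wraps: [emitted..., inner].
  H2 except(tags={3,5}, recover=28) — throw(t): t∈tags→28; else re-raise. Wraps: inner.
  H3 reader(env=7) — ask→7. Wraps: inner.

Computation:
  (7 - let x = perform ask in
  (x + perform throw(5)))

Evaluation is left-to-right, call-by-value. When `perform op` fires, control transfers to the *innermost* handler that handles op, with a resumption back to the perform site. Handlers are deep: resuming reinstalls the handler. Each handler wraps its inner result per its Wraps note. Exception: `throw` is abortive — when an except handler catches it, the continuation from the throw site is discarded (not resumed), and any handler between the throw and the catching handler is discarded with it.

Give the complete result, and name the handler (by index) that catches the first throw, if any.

Step-by-step:
ask @ H3 ⇒ 7
throw(5) @ H2 caught ⇒ 28
H3 returns 28
= 28

Answer: 28 ; first throw caught by: H2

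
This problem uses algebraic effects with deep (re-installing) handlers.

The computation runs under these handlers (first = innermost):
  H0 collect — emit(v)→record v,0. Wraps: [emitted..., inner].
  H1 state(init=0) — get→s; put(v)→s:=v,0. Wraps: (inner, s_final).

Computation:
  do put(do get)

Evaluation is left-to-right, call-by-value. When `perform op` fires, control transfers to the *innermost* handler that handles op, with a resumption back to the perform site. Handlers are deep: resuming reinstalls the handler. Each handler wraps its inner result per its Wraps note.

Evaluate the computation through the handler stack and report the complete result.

Working:
get @ H1 ⇒ 0
put(0) @ H1 ⇒ s:=0
H0 returns [0]
H1 returns ([0], 0)
= ([0], 0)

Answer: ([0], 0)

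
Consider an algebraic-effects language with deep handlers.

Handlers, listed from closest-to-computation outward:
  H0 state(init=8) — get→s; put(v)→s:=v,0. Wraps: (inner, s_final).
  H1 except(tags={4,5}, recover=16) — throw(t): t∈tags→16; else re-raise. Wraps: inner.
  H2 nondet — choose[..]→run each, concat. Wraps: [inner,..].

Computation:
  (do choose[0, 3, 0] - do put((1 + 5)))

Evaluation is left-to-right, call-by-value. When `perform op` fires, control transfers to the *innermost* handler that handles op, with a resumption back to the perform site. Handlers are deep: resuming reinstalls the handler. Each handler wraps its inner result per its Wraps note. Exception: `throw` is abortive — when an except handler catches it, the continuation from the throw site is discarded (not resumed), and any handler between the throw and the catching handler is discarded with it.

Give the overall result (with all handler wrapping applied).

Evaluation trace:
choose[0, 3, 0] @ H2
  branch[0] choose=0:
    put(6) @ H0 ⇒ s:=6
    H0 returns (0, 6)
    H1 returns (0, 6)
    H2 returns [(0, 6)]
  branch[1] choose=3:
    put(6) @ H0 ⇒ s:=6
    H0 returns (3, 6)
    H1 returns (3, 6)
    H2 returns [(3, 6)]
  branch[2] choose=0:
    put(6) @ H0 ⇒ s:=6
    H0 returns (0, 6)
    H1 returns (0, 6)
    H2 returns [(0, 6)]
= [(0, 6), (3, 6), (0, 6)]

Answer: [(0, 6), (3, 6), (0, 6)]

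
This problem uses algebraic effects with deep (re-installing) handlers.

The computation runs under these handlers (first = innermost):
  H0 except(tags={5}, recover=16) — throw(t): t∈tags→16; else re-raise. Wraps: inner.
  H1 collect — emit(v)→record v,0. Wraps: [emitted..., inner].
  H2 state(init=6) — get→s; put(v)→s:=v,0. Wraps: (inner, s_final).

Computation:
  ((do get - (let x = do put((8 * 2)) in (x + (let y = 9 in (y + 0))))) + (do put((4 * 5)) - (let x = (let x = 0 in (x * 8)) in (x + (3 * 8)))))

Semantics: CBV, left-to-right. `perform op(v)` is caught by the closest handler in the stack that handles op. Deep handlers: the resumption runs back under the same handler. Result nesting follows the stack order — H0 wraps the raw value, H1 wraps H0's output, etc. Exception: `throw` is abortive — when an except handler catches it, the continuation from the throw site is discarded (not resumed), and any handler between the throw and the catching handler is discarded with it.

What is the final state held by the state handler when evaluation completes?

Working:
get @ H2 ⇒ 6
put(16) @ H2 ⇒ s:=16
put(20) @ H2 ⇒ s:=20
H0 returns -27
H1 returns [-27]
H2 returns ([-27], 20)
= ([-27], 20)

Answer: 20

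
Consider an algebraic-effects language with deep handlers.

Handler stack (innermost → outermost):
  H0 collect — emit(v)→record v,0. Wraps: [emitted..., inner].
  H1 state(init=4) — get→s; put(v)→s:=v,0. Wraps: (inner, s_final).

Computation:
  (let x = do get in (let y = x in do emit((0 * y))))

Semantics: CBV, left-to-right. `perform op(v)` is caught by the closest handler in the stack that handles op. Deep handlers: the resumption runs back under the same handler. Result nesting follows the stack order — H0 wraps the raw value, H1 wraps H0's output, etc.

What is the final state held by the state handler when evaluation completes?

Working:
get @ H1 ⇒ 4
emit(0) @ H0 ⇒ out+=0
H0 returns [0, 0]
H1 returns ([0, 0], 4)
= ([0, 0], 4)

Answer: 4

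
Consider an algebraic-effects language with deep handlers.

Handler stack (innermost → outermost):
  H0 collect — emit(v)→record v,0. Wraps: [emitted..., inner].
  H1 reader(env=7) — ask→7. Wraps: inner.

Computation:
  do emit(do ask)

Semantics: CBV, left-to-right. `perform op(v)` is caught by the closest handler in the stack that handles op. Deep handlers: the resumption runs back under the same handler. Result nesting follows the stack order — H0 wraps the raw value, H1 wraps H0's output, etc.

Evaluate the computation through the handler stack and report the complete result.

Evaluation trace:
ask @ H1 ⇒ 7
emit(7) @ H0 ⇒ out+=7
H0 returns [7, 0]
H1 returns [7, 0]
= [7, 0]

Answer: [7, 0]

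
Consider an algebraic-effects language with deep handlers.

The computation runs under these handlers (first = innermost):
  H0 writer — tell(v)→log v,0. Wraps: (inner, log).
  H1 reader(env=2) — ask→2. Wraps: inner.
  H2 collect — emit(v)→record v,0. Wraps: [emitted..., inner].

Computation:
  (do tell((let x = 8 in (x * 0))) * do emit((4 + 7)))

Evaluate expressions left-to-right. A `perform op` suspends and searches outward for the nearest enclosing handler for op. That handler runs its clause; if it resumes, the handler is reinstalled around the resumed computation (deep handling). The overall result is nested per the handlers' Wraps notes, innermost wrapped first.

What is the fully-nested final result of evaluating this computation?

Answer: [11, (0, (0))]

Step-by-step:
tell(0) @ H0 ⇒ log+=0
emit(11) @ H2 ⇒ out+=11
H0 returns (0, (0))
H1 returns (0, (0))
H2 returns [11, (0, (0))]
= [11, (0, (0))]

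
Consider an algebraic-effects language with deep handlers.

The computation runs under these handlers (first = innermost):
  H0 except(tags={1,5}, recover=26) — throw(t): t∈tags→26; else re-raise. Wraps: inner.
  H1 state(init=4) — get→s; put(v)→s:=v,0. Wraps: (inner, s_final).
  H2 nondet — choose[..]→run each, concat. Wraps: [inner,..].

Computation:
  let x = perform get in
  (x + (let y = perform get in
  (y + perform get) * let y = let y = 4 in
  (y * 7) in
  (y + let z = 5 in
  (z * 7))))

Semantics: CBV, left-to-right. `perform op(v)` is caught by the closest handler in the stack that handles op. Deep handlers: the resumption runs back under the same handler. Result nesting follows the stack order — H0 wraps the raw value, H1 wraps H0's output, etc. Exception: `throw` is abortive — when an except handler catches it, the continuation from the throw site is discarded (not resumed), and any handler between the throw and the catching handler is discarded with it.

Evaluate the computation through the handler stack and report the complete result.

Step-by-step:
get @ H1 ⇒ 4
get @ H1 ⇒ 4
get @ H1 ⇒ 4
H0 returns 508
H1 returns (508, 4)
H2 returns [(508, 4)]
= [(508, 4)]

Answer: [(508, 4)]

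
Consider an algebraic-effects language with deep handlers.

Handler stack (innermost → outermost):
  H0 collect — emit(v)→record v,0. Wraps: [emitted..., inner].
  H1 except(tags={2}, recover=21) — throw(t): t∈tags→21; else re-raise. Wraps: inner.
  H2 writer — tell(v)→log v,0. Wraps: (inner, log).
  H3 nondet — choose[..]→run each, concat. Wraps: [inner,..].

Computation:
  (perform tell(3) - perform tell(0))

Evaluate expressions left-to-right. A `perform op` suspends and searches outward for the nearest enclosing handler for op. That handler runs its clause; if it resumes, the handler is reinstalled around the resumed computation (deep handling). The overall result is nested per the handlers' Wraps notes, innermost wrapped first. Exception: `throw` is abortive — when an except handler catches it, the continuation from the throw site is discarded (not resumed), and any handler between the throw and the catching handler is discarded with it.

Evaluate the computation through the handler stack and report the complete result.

Working:
tell(3) @ H2 ⇒ log+=3
tell(0) @ H2 ⇒ log+=0
H0 returns [0]
H1 returns [0]
H2 returns ([0], (3, 0))
H3 returns [([0], (3, 0))]
= [([0], (3, 0))]

Answer: [([0], (3, 0))]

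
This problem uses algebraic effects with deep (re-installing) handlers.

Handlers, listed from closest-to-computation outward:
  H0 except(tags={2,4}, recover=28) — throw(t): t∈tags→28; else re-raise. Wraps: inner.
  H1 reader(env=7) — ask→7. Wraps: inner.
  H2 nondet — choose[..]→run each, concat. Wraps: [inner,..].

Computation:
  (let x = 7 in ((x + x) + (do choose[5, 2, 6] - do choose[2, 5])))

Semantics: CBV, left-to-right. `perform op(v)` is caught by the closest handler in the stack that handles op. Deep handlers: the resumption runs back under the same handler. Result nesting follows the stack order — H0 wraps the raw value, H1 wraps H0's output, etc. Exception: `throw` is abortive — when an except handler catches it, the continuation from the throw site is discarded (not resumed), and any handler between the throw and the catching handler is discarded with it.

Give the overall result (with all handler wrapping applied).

Working:
choose[5, 2, 6] @ H2
  branch[0] choose=5:
    choose[2, 5] @ H2
      branch[0] choose=2:
        H0 returns 17
        H1 returns 17
        H2 returns [17]
      branch[1] choose=5:
        H0 returns 14
        H1 returns 14
        H2 returns [14]
  branch[1] choose=2:
    choose[2, 5] @ H2
      branch[0] choose=2:
        H0 returns 14
        H1 returns 14
        H2 returns [14]
      branch[1] choose=5:
        H0 returns 11
        H1 returns 11
        H2 returns [11]
  branch[2] choose=6:
    choose[2, 5] @ H2
      branch[0] choose=2:
        H0 returns 18
        H1 returns 18
        H2 returns [18]
      branch[1] choose=5:
        H0 returns 15
        H1 returns 15
        H2 returns [15]
= [17, 14, 14, 11, 18, 15]

Answer: [17, 14, 14, 11, 18, 15]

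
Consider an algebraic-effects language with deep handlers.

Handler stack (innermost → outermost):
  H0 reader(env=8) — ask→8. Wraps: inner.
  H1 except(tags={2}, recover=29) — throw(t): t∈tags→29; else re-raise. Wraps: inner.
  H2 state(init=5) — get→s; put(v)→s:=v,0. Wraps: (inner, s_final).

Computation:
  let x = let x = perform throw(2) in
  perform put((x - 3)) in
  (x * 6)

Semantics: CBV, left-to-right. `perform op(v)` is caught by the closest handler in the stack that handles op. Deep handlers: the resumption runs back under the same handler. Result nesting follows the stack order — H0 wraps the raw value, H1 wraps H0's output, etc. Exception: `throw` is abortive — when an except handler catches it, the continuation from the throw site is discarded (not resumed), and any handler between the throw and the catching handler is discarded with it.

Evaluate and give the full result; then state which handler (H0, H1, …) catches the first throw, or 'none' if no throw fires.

Answer: (29, 5) ; first throw caught by: H1

Evaluation trace:
throw(2) @ H1 caught ⇒ 29
H2 returns (29, 5)
= (29, 5)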